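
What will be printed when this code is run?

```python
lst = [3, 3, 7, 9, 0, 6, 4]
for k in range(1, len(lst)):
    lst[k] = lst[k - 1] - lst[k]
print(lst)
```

k=1: lst[1] = 3-3 = 0 → [3, 0, 7, 9, 0, 6, 4]
k=2: lst[2] = 0-7 = -7 → [3, 0, -7, 9, 0, 6, 4]
k=3: lst[3] = (-7)-9 = -16 → [3, 0, -7, -16, 0, 6, 4]
k=4: lst[4] = (-16)-0 = -16 → [3, 0, -7, -16, -16, 6, 4]
k=5: lst[5] = (-16)-6 = -22 → [3, 0, -7, -16, -16, -22, 4]
k=6: lst[6] = (-22)-4 = -26 → [3, 0, -7, -16, -16, -22, -26]

[3, 0, -7, -16, -16, -22, -26]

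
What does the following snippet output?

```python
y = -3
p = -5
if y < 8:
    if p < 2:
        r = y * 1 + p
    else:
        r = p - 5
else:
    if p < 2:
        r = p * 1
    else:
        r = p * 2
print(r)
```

-8

y=-3, p=-5
y < 8 is True; p < 2 is True
→ r = y * 1 + p = -8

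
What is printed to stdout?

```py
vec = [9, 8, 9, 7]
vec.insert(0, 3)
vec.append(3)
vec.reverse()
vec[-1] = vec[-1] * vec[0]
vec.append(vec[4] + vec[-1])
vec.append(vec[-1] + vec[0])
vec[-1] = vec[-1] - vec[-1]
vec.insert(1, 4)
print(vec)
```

insert 3 at 0 → [3, 9, 8, 9, 7]
append 3 → [3, 9, 8, 9, 7, 3]
reverse → [3, 7, 9, 8, 9, 3]
vec[-1] = vec[-1]*vec[0] = 3*3 = 9 → [3, 7, 9, 8, 9, 9]
append vec[4]+vec[-1] = 9+9 = 18 → [3, 7, 9, 8, 9, 9, 18]
append vec[-1]+vec[0] = 18+3 = 21 → [3, 7, 9, 8, 9, 9, 18, 21]
vec[-1] = vec[-1]-vec[-1] = 21-21 = 0 → [3, 7, 9, 8, 9, 9, 18, 0]
insert 4 at 1 → [3, 4, 7, 9, 8, 9, 9, 18, 0]

[3, 4, 7, 9, 8, 9, 9, 18, 0]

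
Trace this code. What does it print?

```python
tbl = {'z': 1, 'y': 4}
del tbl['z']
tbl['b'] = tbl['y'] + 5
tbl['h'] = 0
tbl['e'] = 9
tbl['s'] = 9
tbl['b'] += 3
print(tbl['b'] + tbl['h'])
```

del 'z' → {'y': 4}
tbl['b'] = tbl['y']+5 = 9 → {'y': 4, 'b': 9}
tbl['h'] = 0 → {'y': 4, 'b': 9, 'h': 0}
tbl['e'] = 9 → {'y': 4, 'b': 9, 'h': 0, 'e': 9}
tbl['s'] = 9 → {'y': 4, 'b': 9, 'h': 0, 'e': 9, 's': 9}
tbl['b'] = 9+3 = 12 → {'y': 4, 'b': 12, 'h': 0, 'e': 9, 's': 9}
tbl['b']+tbl['h'] = 12+0 = 12

12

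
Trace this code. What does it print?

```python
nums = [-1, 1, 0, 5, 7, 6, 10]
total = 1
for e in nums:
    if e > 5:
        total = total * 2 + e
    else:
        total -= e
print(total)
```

18

e=-1: not >5, total = 1-(-1) = 2
e=1: not >5, total = 2-1 = 1
e=0: not >5, total = 1-0 = 1
e=5: not >5, total = 1-5 = -4
e=7: >5, total = (-4)*2+7 = -1
e=6: >5, total = (-1)*2+6 = 4
e=10: >5, total = 4*2+10 = 18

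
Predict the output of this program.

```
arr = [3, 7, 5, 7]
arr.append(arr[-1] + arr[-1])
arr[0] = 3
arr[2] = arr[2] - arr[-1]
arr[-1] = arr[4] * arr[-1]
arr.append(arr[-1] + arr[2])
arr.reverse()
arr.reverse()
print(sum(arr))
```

append arr[-1]+arr[-1] = 7+7 = 14 → [3, 7, 5, 7, 14]
arr[0] = 3 → [3, 7, 5, 7, 14]
arr[2] = arr[2]-arr[-1] = 5-14 = -9 → [3, 7, -9, 7, 14]
arr[-1] = arr[4]*arr[-1] = 14*14 = 196 → [3, 7, -9, 7, 196]
append arr[-1]+arr[2] = 196+(-9) = 187 → [3, 7, -9, 7, 196, 187]
reverse → [187, 196, 7, -9, 7, 3]
reverse → [3, 7, -9, 7, 196, 187]
sum = 391

391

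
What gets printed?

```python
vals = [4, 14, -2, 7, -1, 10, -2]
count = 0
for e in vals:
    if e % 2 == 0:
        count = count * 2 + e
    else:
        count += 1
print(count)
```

194

e=4: even, count = 0*2+4 = 4
e=14: even, count = 4*2+14 = 22
e=-2: even, count = 22*2+(-2) = 42
e=7: not even, count = 42+1 = 43
e=-1: not even, count = 43+1 = 44
e=10: even, count = 44*2+10 = 98
e=-2: even, count = 98*2+(-2) = 194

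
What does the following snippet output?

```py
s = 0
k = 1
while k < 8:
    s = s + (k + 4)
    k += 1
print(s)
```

56

k=1: s = 0+5 = 5
k=2: s = 5+6 = 11
k=3: s = 11+7 = 18
k=4: s = 18+8 = 26
k=5: s = 26+9 = 35
k=6: s = 35+10 = 45
k=7: s = 45+11 = 56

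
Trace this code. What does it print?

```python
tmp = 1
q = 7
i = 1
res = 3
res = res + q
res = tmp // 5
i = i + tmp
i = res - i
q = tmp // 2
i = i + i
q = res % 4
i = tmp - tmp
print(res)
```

0

res = 3+7 = 10
res = 1//5 = 0
i = 1+1 = 2
i = 0-2 = -2
q = 1//2 = 0
i = (-2)+(-2) = -4
q = 0%4 = 0
i = 1-1 = 0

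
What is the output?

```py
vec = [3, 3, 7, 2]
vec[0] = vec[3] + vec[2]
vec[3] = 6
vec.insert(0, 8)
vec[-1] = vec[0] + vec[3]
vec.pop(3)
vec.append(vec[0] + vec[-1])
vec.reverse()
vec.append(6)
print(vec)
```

vec[0] = vec[3]+vec[2] = 2+7 = 9 → [9, 3, 7, 2]
vec[3] = 6 → [9, 3, 7, 6]
insert 8 at 0 → [8, 9, 3, 7, 6]
vec[-1] = vec[0]+vec[3] = 8+7 = 15 → [8, 9, 3, 7, 15]
pop(3) removes 7 → [8, 9, 3, 15]
append vec[0]+vec[-1] = 8+15 = 23 → [8, 9, 3, 15, 23]
reverse → [23, 15, 3, 9, 8]
append 6 → [23, 15, 3, 9, 8, 6]

[23, 15, 3, 9, 8, 6]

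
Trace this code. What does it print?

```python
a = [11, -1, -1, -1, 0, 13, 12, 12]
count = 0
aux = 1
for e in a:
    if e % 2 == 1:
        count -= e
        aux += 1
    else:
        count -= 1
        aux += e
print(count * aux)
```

-720

e=11: odd, count = 0-11 = -11; aux=2
e=-1: odd, count = (-11)-(-1) = -10; aux=3
e=-1: odd, count = (-10)-(-1) = -9; aux=4
e=-1: odd, count = (-9)-(-1) = -8; aux=5
e=0: not odd, count = (-8)-1 = -9; aux=5
e=13: odd, count = (-9)-13 = -22; aux=6
e=12: not odd, count = (-22)-1 = -23; aux=18
e=12: not odd, count = (-23)-1 = -24; aux=30
count*aux = (-24)*30 = -720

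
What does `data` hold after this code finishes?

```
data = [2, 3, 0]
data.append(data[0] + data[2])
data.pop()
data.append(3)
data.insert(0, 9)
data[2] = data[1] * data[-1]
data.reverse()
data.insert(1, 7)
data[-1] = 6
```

[3, 7, 0, 6, 2, 6]

append data[0]+data[2] = 2+0 = 2 → [2, 3, 0, 2]
pop() removes 2 → [2, 3, 0]
append 3 → [2, 3, 0, 3]
insert 9 at 0 → [9, 2, 3, 0, 3]
data[2] = data[1]*data[-1] = 2*3 = 6 → [9, 2, 6, 0, 3]
reverse → [3, 0, 6, 2, 9]
insert 7 at 1 → [3, 7, 0, 6, 2, 9]
data[-1] = 6 → [3, 7, 0, 6, 2, 6]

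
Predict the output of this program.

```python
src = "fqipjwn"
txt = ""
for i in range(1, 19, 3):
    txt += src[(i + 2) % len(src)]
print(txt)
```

pniwqj

i=1: add src[3]='p' → 'p'
i=4: add src[6]='n' → 'pn'
i=7: add src[2]='i' → 'pni'
i=10: add src[5]='w' → 'pniw'
i=13: add src[1]='q' → 'pniwq'
i=16: add src[4]='j' → 'pniwqj'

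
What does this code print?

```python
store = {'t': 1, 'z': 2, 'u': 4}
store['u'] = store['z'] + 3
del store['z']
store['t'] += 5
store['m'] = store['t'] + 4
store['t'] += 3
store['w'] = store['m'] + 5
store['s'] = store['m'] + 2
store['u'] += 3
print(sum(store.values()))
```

54

store['u'] = store['z']+3 = 5 → {'t': 1, 'z': 2, 'u': 5}
del 'z' → {'t': 1, 'u': 5}
store['t'] = 1+5 = 6 → {'t': 6, 'u': 5}
store['m'] = store['t']+4 = 10 → {'t': 6, 'u': 5, 'm': 10}
store['t'] = 6+3 = 9 → {'t': 9, 'u': 5, 'm': 10}
store['w'] = store['m']+5 = 15 → {'t': 9, 'u': 5, 'm': 10, 'w': 15}
store['s'] = store['m']+2 = 12 → {'t': 9, 'u': 5, 'm': 10, 'w': 15, 's': 12}
store['u'] = 5+3 = 8 → {'t': 9, 'u': 8, 'm': 10, 'w': 15, 's': 12}
sum of values = 54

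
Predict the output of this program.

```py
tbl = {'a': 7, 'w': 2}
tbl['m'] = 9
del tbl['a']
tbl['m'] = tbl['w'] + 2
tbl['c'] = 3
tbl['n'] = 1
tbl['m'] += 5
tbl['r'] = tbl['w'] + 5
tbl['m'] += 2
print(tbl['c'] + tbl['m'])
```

14

tbl['m'] = 9 → {'a': 7, 'w': 2, 'm': 9}
del 'a' → {'w': 2, 'm': 9}
tbl['m'] = tbl['w']+2 = 4 → {'w': 2, 'm': 4}
tbl['c'] = 3 → {'w': 2, 'm': 4, 'c': 3}
tbl['n'] = 1 → {'w': 2, 'm': 4, 'c': 3, 'n': 1}
tbl['m'] = 4+5 = 9 → {'w': 2, 'm': 9, 'c': 3, 'n': 1}
tbl['r'] = tbl['w']+5 = 7 → {'w': 2, 'm': 9, 'c': 3, 'n': 1, 'r': 7}
tbl['m'] = 9+2 = 11 → {'w': 2, 'm': 11, 'c': 3, 'n': 1, 'r': 7}
tbl['c']+tbl['m'] = 3+11 = 14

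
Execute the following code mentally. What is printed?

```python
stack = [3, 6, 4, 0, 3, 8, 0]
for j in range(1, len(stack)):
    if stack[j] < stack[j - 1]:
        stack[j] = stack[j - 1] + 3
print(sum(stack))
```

84

j=1: 6>=3, unchanged → [3, 6, 4, 0, 3, 8, 0]
j=2: 4<6, stack[2] = 6+3 = 9 → [3, 6, 9, 0, 3, 8, 0]
j=3: 0<9, stack[3] = 9+3 = 12 → [3, 6, 9, 12, 3, 8, 0]
j=4: 3<12, stack[4] = 12+3 = 15 → [3, 6, 9, 12, 15, 8, 0]
j=5: 8<15, stack[5] = 15+3 = 18 → [3, 6, 9, 12, 15, 18, 0]
j=6: 0<18, stack[6] = 18+3 = 21 → [3, 6, 9, 12, 15, 18, 21]
sum = 84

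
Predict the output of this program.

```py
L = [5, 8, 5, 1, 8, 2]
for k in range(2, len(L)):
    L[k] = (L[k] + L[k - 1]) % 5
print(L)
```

k=2: L[2] = (5+8)%5 = 3 → [5, 8, 3, 1, 8, 2]
k=3: L[3] = (1+3)%5 = 4 → [5, 8, 3, 4, 8, 2]
k=4: L[4] = (8+4)%5 = 2 → [5, 8, 3, 4, 2, 2]
k=5: L[5] = (2+2)%5 = 4 → [5, 8, 3, 4, 2, 4]

[5, 8, 3, 4, 2, 4]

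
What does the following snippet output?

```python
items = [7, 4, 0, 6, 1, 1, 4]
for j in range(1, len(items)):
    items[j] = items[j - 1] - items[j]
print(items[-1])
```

-9

j=1: items[1] = 7-4 = 3 → [7, 3, 0, 6, 1, 1, 4]
j=2: items[2] = 3-0 = 3 → [7, 3, 3, 6, 1, 1, 4]
j=3: items[3] = 3-6 = -3 → [7, 3, 3, -3, 1, 1, 4]
j=4: items[4] = (-3)-1 = -4 → [7, 3, 3, -3, -4, 1, 4]
j=5: items[5] = (-4)-1 = -5 → [7, 3, 3, -3, -4, -5, 4]
j=6: items[6] = (-5)-4 = -9 → [7, 3, 3, -3, -4, -5, -9]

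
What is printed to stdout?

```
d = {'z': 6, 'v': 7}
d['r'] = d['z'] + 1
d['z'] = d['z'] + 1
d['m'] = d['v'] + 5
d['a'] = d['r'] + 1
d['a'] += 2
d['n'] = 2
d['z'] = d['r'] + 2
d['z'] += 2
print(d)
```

{'z': 11, 'v': 7, 'r': 7, 'm': 12, 'a': 10, 'n': 2}

d['r'] = d['z']+1 = 7 → {'z': 6, 'v': 7, 'r': 7}
d['z'] = d['z']+1 = 7 → {'z': 7, 'v': 7, 'r': 7}
d['m'] = d['v']+5 = 12 → {'z': 7, 'v': 7, 'r': 7, 'm': 12}
d['a'] = d['r']+1 = 8 → {'z': 7, 'v': 7, 'r': 7, 'm': 12, 'a': 8}
d['a'] = 8+2 = 10 → {'z': 7, 'v': 7, 'r': 7, 'm': 12, 'a': 10}
d['n'] = 2 → {'z': 7, 'v': 7, 'r': 7, 'm': 12, 'a': 10, 'n': 2}
d['z'] = d['r']+2 = 9 → {'z': 9, 'v': 7, 'r': 7, 'm': 12, 'a': 10, 'n': 2}
d['z'] = 9+2 = 11 → {'z': 11, 'v': 7, 'r': 7, 'm': 12, 'a': 10, 'n': 2}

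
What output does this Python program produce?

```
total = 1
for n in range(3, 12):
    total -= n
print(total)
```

-62

n=3: total = 1-3 = -2
n=4: total = (-2)-4 = -6
n=5: total = (-6)-5 = -11
n=6: total = (-11)-6 = -17
n=7: total = (-17)-7 = -24
n=8: total = (-24)-8 = -32
n=9: total = (-32)-9 = -41
n=10: total = (-41)-10 = -51
n=11: total = (-51)-11 = -62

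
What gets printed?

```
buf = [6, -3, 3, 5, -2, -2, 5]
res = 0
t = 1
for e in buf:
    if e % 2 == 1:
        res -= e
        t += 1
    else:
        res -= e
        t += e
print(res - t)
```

e=6: not odd, res = 0-6 = -6; t=7
e=-3: odd, res = (-6)-(-3) = -3; t=8
e=3: odd, res = (-3)-3 = -6; t=9
e=5: odd, res = (-6)-5 = -11; t=10
e=-2: not odd, res = (-11)-(-2) = -9; t=8
e=-2: not odd, res = (-9)-(-2) = -7; t=6
e=5: odd, res = (-7)-5 = -12; t=7
res-t = (-12)-7 = -19

-19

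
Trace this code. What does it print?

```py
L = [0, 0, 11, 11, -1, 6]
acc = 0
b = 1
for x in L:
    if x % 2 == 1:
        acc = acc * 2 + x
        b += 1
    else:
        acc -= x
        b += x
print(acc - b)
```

x=0: not odd, acc = 0-0 = 0; b=1
x=0: not odd, acc = 0-0 = 0; b=1
x=11: odd, acc = 0*2+11 = 11; b=2
x=11: odd, acc = 11*2+11 = 33; b=3
x=-1: odd, acc = 33*2+(-1) = 65; b=4
x=6: not odd, acc = 65-6 = 59; b=10
acc-b = 59-10 = 49

49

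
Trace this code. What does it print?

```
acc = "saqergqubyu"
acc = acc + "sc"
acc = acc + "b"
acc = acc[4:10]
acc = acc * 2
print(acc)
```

rgqubyrgquby

+ 'sc' → 'saqergqubyusc'
+ 'b' → 'saqergqubyuscb'
slice [4:10] → 'rgquby'
repeat ×2 → 'rgqubyrgquby'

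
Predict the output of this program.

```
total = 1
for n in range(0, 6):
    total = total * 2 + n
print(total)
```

n=0: total = 1*2+0 = 2
n=1: total = 2*2+1 = 5
n=2: total = 5*2+2 = 12
n=3: total = 12*2+3 = 27
n=4: total = 27*2+4 = 58
n=5: total = 58*2+5 = 121

121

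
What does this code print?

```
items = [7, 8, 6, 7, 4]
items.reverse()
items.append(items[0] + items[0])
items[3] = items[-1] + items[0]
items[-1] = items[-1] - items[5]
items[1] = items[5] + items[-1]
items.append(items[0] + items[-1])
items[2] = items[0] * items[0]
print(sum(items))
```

reverse → [4, 7, 6, 8, 7]
append items[0]+items[0] = 4+4 = 8 → [4, 7, 6, 8, 7, 8]
items[3] = items[-1]+items[0] = 8+4 = 12 → [4, 7, 6, 12, 7, 8]
items[-1] = items[-1]-items[5] = 8-8 = 0 → [4, 7, 6, 12, 7, 0]
items[1] = items[5]+items[-1] = 0+0 = 0 → [4, 0, 6, 12, 7, 0]
append items[0]+items[-1] = 4+0 = 4 → [4, 0, 6, 12, 7, 0, 4]
items[2] = items[0]*items[0] = 4*4 = 16 → [4, 0, 16, 12, 7, 0, 4]
sum = 43

43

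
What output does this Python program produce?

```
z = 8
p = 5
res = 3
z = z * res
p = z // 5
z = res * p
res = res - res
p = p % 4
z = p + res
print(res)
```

0

z = 8*3 = 24
p = 24//5 = 4
z = 3*4 = 12
res = 3-3 = 0
p = 4%4 = 0
z = 0+0 = 0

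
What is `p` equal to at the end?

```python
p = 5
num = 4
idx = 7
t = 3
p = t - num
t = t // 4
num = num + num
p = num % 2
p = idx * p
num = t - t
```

p = 3-4 = -1
t = 3//4 = 0
num = 4+4 = 8
p = 8%2 = 0
p = 7*0 = 0
num = 0-0 = 0

0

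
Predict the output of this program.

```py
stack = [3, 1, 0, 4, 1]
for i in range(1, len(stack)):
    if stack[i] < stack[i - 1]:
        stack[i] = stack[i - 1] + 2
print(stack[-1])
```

11

i=1: 1<3, stack[1] = 3+2 = 5 → [3, 5, 0, 4, 1]
i=2: 0<5, stack[2] = 5+2 = 7 → [3, 5, 7, 4, 1]
i=3: 4<7, stack[3] = 7+2 = 9 → [3, 5, 7, 9, 1]
i=4: 1<9, stack[4] = 9+2 = 11 → [3, 5, 7, 9, 11]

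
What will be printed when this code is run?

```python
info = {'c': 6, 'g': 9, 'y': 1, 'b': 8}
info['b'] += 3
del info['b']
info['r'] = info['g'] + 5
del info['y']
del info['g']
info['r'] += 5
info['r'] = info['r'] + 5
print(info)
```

{'c': 6, 'r': 24}

info['b'] = 8+3 = 11 → {'c': 6, 'g': 9, 'y': 1, 'b': 11}
del 'b' → {'c': 6, 'g': 9, 'y': 1}
info['r'] = info['g']+5 = 14 → {'c': 6, 'g': 9, 'y': 1, 'r': 14}
del 'y' → {'c': 6, 'g': 9, 'r': 14}
del 'g' → {'c': 6, 'r': 14}
info['r'] = 14+5 = 19 → {'c': 6, 'r': 19}
info['r'] = info['r']+5 = 24 → {'c': 6, 'r': 24}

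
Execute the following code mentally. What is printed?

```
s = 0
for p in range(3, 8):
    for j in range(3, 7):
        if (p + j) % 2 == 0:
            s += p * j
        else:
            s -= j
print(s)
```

p=3,j=3: even sum, s = 0+9 = 9
p=3,j=4: odd sum, s = 9-4 = 5
p=3,j=5: even sum, s = 5+15 = 20
p=3,j=6: odd sum, s = 20-6 = 14
p=4,j=3: odd sum, s = 14-3 = 11
p=4,j=4: even sum, s = 11+16 = 27
p=4,j=5: odd sum, s = 27-5 = 22
p=4,j=6: even sum, s = 22+24 = 46
p=5,j=3: even sum, s = 46+15 = 61
p=5,j=4: odd sum, s = 61-4 = 57
p=5,j=5: even sum, s = 57+25 = 82
p=5,j=6: odd sum, s = 82-6 = 76
p=6,j=3: odd sum, s = 76-3 = 73
p=6,j=4: even sum, s = 73+24 = 97
p=6,j=5: odd sum, s = 97-5 = 92
p=6,j=6: even sum, s = 92+36 = 128
p=7,j=3: even sum, s = 128+21 = 149
p=7,j=4: odd sum, s = 149-4 = 145
p=7,j=5: even sum, s = 145+35 = 180
p=7,j=6: odd sum, s = 180-6 = 174

174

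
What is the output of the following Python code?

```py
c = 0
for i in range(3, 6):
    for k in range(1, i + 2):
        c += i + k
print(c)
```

i=3,k=1: c = 0+4 = 4
i=3,k=2: c = 4+5 = 9
i=3,k=3: c = 9+6 = 15
i=3,k=4: c = 15+7 = 22
i=4,k=1: c = 22+5 = 27
i=4,k=2: c = 27+6 = 33
i=4,k=3: c = 33+7 = 40
i=4,k=4: c = 40+8 = 48
i=4,k=5: c = 48+9 = 57
i=5,k=1: c = 57+6 = 63
i=5,k=2: c = 63+7 = 70
i=5,k=3: c = 70+8 = 78
i=5,k=4: c = 78+9 = 87
i=5,k=5: c = 87+10 = 97
i=5,k=6: c = 97+11 = 108

108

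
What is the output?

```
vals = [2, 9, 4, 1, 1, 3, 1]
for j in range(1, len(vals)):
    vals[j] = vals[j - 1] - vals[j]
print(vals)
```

j=1: vals[1] = 2-9 = -7 → [2, -7, 4, 1, 1, 3, 1]
j=2: vals[2] = (-7)-4 = -11 → [2, -7, -11, 1, 1, 3, 1]
j=3: vals[3] = (-11)-1 = -12 → [2, -7, -11, -12, 1, 3, 1]
j=4: vals[4] = (-12)-1 = -13 → [2, -7, -11, -12, -13, 3, 1]
j=5: vals[5] = (-13)-3 = -16 → [2, -7, -11, -12, -13, -16, 1]
j=6: vals[6] = (-16)-1 = -17 → [2, -7, -11, -12, -13, -16, -17]

[2, -7, -11, -12, -13, -16, -17]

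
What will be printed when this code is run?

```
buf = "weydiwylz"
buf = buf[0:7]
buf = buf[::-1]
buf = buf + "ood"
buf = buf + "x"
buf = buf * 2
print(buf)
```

ywidyewoodxywidyewoodx

slice [0:7] → 'weydiwy'
reverse → 'ywidyew'
+ 'ood' → 'ywidyewood'
+ 'x' → 'ywidyewoodx'
repeat ×2 → 'ywidyewoodxywidyewoodx'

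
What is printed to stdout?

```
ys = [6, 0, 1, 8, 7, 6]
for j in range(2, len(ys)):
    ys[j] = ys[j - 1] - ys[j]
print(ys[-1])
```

-22

j=2: ys[2] = 0-1 = -1 → [6, 0, -1, 8, 7, 6]
j=3: ys[3] = (-1)-8 = -9 → [6, 0, -1, -9, 7, 6]
j=4: ys[4] = (-9)-7 = -16 → [6, 0, -1, -9, -16, 6]
j=5: ys[5] = (-16)-6 = -22 → [6, 0, -1, -9, -16, -22]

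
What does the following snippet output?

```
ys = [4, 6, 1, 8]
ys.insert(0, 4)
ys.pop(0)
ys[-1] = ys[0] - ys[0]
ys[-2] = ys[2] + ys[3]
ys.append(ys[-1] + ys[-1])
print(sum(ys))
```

11

insert 4 at 0 → [4, 4, 6, 1, 8]
pop(0) removes 4 → [4, 6, 1, 8]
ys[-1] = ys[0]-ys[0] = 4-4 = 0 → [4, 6, 1, 0]
ys[-2] = ys[2]+ys[3] = 1+0 = 1 → [4, 6, 1, 0]
append ys[-1]+ys[-1] = 0+0 = 0 → [4, 6, 1, 0, 0]
sum = 11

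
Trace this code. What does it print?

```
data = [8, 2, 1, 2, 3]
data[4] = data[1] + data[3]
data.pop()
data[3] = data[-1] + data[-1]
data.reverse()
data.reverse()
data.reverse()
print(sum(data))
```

15

data[4] = data[1]+data[3] = 2+2 = 4 → [8, 2, 1, 2, 4]
pop() removes 4 → [8, 2, 1, 2]
data[3] = data[-1]+data[-1] = 2+2 = 4 → [8, 2, 1, 4]
reverse → [4, 1, 2, 8]
reverse → [8, 2, 1, 4]
reverse → [4, 1, 2, 8]
sum = 15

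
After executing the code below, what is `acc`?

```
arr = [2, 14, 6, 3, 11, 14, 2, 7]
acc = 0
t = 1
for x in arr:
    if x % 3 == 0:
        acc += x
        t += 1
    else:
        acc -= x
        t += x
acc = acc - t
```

x=2: not %3==0, acc = 0-2 = -2; t=3
x=14: not %3==0, acc = (-2)-14 = -16; t=17
x=6: %3==0, acc = (-16)+6 = -10; t=18
x=3: %3==0, acc = (-10)+3 = -7; t=19
x=11: not %3==0, acc = (-7)-11 = -18; t=30
x=14: not %3==0, acc = (-18)-14 = -32; t=44
x=2: not %3==0, acc = (-32)-2 = -34; t=46
x=7: not %3==0, acc = (-34)-7 = -41; t=53
acc-t = (-41)-53 = -94

-94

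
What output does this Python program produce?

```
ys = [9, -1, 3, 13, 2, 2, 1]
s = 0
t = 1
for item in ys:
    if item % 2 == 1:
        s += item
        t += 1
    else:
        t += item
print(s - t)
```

15

item=9: odd, s = 0+9 = 9; t=2
item=-1: odd, s = 9+(-1) = 8; t=3
item=3: odd, s = 8+3 = 11; t=4
item=13: odd, s = 11+13 = 24; t=5
item=2: not odd; t=7
item=2: not odd; t=9
item=1: odd, s = 24+1 = 25; t=10
s-t = 25-10 = 15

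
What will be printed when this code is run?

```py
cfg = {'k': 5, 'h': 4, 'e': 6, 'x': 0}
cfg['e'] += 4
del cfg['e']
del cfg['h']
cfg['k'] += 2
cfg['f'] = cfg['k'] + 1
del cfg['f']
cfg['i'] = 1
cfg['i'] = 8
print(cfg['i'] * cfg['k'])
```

cfg['e'] = 6+4 = 10 → {'k': 5, 'h': 4, 'e': 10, 'x': 0}
del 'e' → {'k': 5, 'h': 4, 'x': 0}
del 'h' → {'k': 5, 'x': 0}
cfg['k'] = 5+2 = 7 → {'k': 7, 'x': 0}
cfg['f'] = cfg['k']+1 = 8 → {'k': 7, 'x': 0, 'f': 8}
del 'f' → {'k': 7, 'x': 0}
cfg['i'] = 1 → {'k': 7, 'x': 0, 'i': 1}
cfg['i'] = 8 → {'k': 7, 'x': 0, 'i': 8}
cfg['i']*cfg['k'] = 8*7 = 56

56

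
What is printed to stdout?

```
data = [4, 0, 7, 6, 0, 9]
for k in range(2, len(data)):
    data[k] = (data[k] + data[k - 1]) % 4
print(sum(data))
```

11

k=2: data[2] = (7+0)%4 = 3 → [4, 0, 3, 6, 0, 9]
k=3: data[3] = (6+3)%4 = 1 → [4, 0, 3, 1, 0, 9]
k=4: data[4] = (0+1)%4 = 1 → [4, 0, 3, 1, 1, 9]
k=5: data[5] = (9+1)%4 = 2 → [4, 0, 3, 1, 1, 2]
sum = 11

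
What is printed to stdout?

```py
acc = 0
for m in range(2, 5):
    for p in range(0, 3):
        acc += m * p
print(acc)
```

m=2,p=0: acc = 0+0 = 0
m=2,p=1: acc = 0+2 = 2
m=2,p=2: acc = 2+4 = 6
m=3,p=0: acc = 6+0 = 6
m=3,p=1: acc = 6+3 = 9
m=3,p=2: acc = 9+6 = 15
m=4,p=0: acc = 15+0 = 15
m=4,p=1: acc = 15+4 = 19
m=4,p=2: acc = 19+8 = 27

27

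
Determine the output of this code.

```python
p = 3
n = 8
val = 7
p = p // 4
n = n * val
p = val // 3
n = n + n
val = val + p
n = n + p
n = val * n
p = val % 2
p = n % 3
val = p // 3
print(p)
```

0

p = 3//4 = 0
n = 8*7 = 56
p = 7//3 = 2
n = 56+56 = 112
val = 7+2 = 9
n = 112+2 = 114
n = 9*114 = 1026
p = 9%2 = 1
p = 1026%3 = 0
val = 0//3 = 0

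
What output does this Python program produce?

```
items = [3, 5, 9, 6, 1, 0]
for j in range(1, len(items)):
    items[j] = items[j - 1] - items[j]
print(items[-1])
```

j=1: items[1] = 3-5 = -2 → [3, -2, 9, 6, 1, 0]
j=2: items[2] = (-2)-9 = -11 → [3, -2, -11, 6, 1, 0]
j=3: items[3] = (-11)-6 = -17 → [3, -2, -11, -17, 1, 0]
j=4: items[4] = (-17)-1 = -18 → [3, -2, -11, -17, -18, 0]
j=5: items[5] = (-18)-0 = -18 → [3, -2, -11, -17, -18, -18]

-18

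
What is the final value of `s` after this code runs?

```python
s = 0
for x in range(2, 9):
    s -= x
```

x=2: s = 0-2 = -2
x=3: s = (-2)-3 = -5
x=4: s = (-5)-4 = -9
x=5: s = (-9)-5 = -14
x=6: s = (-14)-6 = -20
x=7: s = (-20)-7 = -27
x=8: s = (-27)-8 = -35

-35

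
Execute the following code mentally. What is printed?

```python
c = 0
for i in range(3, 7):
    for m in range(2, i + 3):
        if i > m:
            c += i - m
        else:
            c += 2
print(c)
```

i=3,m=2: 3>2, c = 0+1 = 1
i=3,m=3: not 3>3, c = 1+2 = 3
i=3,m=4: not 3>4, c = 3+2 = 5
i=3,m=5: not 3>5, c = 5+2 = 7
i=4,m=2: 4>2, c = 7+2 = 9
i=4,m=3: 4>3, c = 9+1 = 10
i=4,m=4: not 4>4, c = 10+2 = 12
i=4,m=5: not 4>5, c = 12+2 = 14
i=4,m=6: not 4>6, c = 14+2 = 16
i=5,m=2: 5>2, c = 16+3 = 19
i=5,m=3: 5>3, c = 19+2 = 21
i=5,m=4: 5>4, c = 21+1 = 22
i=5,m=5: not 5>5, c = 22+2 = 24
i=5,m=6: not 5>6, c = 24+2 = 26
i=5,m=7: not 5>7, c = 26+2 = 28
i=6,m=2: 6>2, c = 28+4 = 32
i=6,m=3: 6>3, c = 32+3 = 35
i=6,m=4: 6>4, c = 35+2 = 37
i=6,m=5: 6>5, c = 37+1 = 38
i=6,m=6: not 6>6, c = 38+2 = 40
i=6,m=7: not 6>7, c = 40+2 = 42
i=6,m=8: not 6>8, c = 42+2 = 44

44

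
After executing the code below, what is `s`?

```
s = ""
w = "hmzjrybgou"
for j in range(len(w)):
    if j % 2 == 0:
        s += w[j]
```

j=0: add 'h' → 'h'
j=1: skip
j=2: add 'z' → 'hz'
j=3: skip
j=4: add 'r' → 'hzr'
j=5: skip
j=6: add 'b' → 'hzrb'
j=7: skip
j=8: add 'o' → 'hzrbo'
j=9: skip

'hzrbo'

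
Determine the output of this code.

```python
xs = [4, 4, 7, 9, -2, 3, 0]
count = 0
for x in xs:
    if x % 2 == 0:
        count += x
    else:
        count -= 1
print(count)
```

x=4: even, count = 0+4 = 4
x=4: even, count = 4+4 = 8
x=7: not even, count = 8-1 = 7
x=9: not even, count = 7-1 = 6
x=-2: even, count = 6+(-2) = 4
x=3: not even, count = 4-1 = 3
x=0: even, count = 3+0 = 3

3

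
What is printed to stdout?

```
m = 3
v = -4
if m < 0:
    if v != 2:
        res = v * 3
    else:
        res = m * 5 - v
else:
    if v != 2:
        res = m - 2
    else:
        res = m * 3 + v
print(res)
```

m=3, v=-4
m < 0 is False; v != 2 is True
→ res = m - 2 = 1

1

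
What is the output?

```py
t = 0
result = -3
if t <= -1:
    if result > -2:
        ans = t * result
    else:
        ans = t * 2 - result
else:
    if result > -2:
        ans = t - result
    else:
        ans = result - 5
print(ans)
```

t=0, result=-3
t <= -1 is False; result > -2 is False
→ ans = result - 5 = -8

-8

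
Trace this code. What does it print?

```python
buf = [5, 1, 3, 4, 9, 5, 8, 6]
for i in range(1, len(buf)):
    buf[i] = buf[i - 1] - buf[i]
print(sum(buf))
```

-78

i=1: buf[1] = 5-1 = 4 → [5, 4, 3, 4, 9, 5, 8, 6]
i=2: buf[2] = 4-3 = 1 → [5, 4, 1, 4, 9, 5, 8, 6]
i=3: buf[3] = 1-4 = -3 → [5, 4, 1, -3, 9, 5, 8, 6]
i=4: buf[4] = (-3)-9 = -12 → [5, 4, 1, -3, -12, 5, 8, 6]
i=5: buf[5] = (-12)-5 = -17 → [5, 4, 1, -3, -12, -17, 8, 6]
i=6: buf[6] = (-17)-8 = -25 → [5, 4, 1, -3, -12, -17, -25, 6]
i=7: buf[7] = (-25)-6 = -31 → [5, 4, 1, -3, -12, -17, -25, -31]
sum = -78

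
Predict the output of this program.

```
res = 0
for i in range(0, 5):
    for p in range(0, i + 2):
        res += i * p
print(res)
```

i=0,p=0: res = 0+0 = 0
i=0,p=1: res = 0+0 = 0
i=1,p=0: res = 0+0 = 0
i=1,p=1: res = 0+1 = 1
i=1,p=2: res = 1+2 = 3
i=2,p=0: res = 3+0 = 3
i=2,p=1: res = 3+2 = 5
i=2,p=2: res = 5+4 = 9
i=2,p=3: res = 9+6 = 15
i=3,p=0: res = 15+0 = 15
i=3,p=1: res = 15+3 = 18
i=3,p=2: res = 18+6 = 24
i=3,p=3: res = 24+9 = 33
i=3,p=4: res = 33+12 = 45
i=4,p=0: res = 45+0 = 45
i=4,p=1: res = 45+4 = 49
i=4,p=2: res = 49+8 = 57
i=4,p=3: res = 57+12 = 69
i=4,p=4: res = 69+16 = 85
i=4,p=5: res = 85+20 = 105

105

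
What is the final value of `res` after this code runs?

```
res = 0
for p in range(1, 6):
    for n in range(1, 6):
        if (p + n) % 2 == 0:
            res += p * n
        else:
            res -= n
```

p=1,n=1: even sum, res = 0+1 = 1
p=1,n=2: odd sum, res = 1-2 = -1
p=1,n=3: even sum, res = (-1)+3 = 2
p=1,n=4: odd sum, res = 2-4 = -2
p=1,n=5: even sum, res = (-2)+5 = 3
p=2,n=1: odd sum, res = 3-1 = 2
p=2,n=2: even sum, res = 2+4 = 6
p=2,n=3: odd sum, res = 6-3 = 3
p=2,n=4: even sum, res = 3+8 = 11
p=2,n=5: odd sum, res = 11-5 = 6
p=3,n=1: even sum, res = 6+3 = 9
p=3,n=2: odd sum, res = 9-2 = 7
p=3,n=3: even sum, res = 7+9 = 16
p=3,n=4: odd sum, res = 16-4 = 12
p=3,n=5: even sum, res = 12+15 = 27
p=4,n=1: odd sum, res = 27-1 = 26
p=4,n=2: even sum, res = 26+8 = 34
p=4,n=3: odd sum, res = 34-3 = 31
p=4,n=4: even sum, res = 31+16 = 47
p=4,n=5: odd sum, res = 47-5 = 42
p=5,n=1: even sum, res = 42+5 = 47
p=5,n=2: odd sum, res = 47-2 = 45
p=5,n=3: even sum, res = 45+15 = 60
p=5,n=4: odd sum, res = 60-4 = 56
p=5,n=5: even sum, res = 56+25 = 81

81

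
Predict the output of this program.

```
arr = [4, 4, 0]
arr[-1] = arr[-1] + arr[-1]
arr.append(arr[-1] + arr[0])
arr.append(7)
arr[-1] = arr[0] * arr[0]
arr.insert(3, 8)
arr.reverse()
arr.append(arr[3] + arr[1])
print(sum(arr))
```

arr[-1] = arr[-1]+arr[-1] = 0+0 = 0 → [4, 4, 0]
append arr[-1]+arr[0] = 0+4 = 4 → [4, 4, 0, 4]
append 7 → [4, 4, 0, 4, 7]
arr[-1] = arr[0]*arr[0] = 4*4 = 16 → [4, 4, 0, 4, 16]
insert 8 at 3 → [4, 4, 0, 8, 4, 16]
reverse → [16, 4, 8, 0, 4, 4]
append arr[3]+arr[1] = 0+4 = 4 → [16, 4, 8, 0, 4, 4, 4]
sum = 40

40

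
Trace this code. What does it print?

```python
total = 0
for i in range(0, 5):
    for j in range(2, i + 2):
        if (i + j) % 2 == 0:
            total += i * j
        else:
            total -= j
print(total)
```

18

i=1,j=2: odd sum, total = 0-2 = -2
i=2,j=2: even sum, total = (-2)+4 = 2
i=2,j=3: odd sum, total = 2-3 = -1
i=3,j=2: odd sum, total = (-1)-2 = -3
i=3,j=3: even sum, total = (-3)+9 = 6
i=3,j=4: odd sum, total = 6-4 = 2
i=4,j=2: even sum, total = 2+8 = 10
i=4,j=3: odd sum, total = 10-3 = 7
i=4,j=4: even sum, total = 7+16 = 23
i=4,j=5: odd sum, total = 23-5 = 18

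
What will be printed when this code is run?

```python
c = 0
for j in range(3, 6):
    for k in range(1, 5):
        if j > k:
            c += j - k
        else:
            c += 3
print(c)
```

28

j=3,k=1: 3>1, c = 0+2 = 2
j=3,k=2: 3>2, c = 2+1 = 3
j=3,k=3: not 3>3, c = 3+3 = 6
j=3,k=4: not 3>4, c = 6+3 = 9
j=4,k=1: 4>1, c = 9+3 = 12
j=4,k=2: 4>2, c = 12+2 = 14
j=4,k=3: 4>3, c = 14+1 = 15
j=4,k=4: not 4>4, c = 15+3 = 18
j=5,k=1: 5>1, c = 18+4 = 22
j=5,k=2: 5>2, c = 22+3 = 25
j=5,k=3: 5>3, c = 25+2 = 27
j=5,k=4: 5>4, c = 27+1 = 28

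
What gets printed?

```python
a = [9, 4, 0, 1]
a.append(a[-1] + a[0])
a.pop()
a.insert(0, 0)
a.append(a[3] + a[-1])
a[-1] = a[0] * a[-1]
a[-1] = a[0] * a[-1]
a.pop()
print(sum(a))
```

append a[-1]+a[0] = 1+9 = 10 → [9, 4, 0, 1, 10]
pop() removes 10 → [9, 4, 0, 1]
insert 0 at 0 → [0, 9, 4, 0, 1]
append a[3]+a[-1] = 0+1 = 1 → [0, 9, 4, 0, 1, 1]
a[-1] = a[0]*a[-1] = 0*1 = 0 → [0, 9, 4, 0, 1, 0]
a[-1] = a[0]*a[-1] = 0*0 = 0 → [0, 9, 4, 0, 1, 0]
pop() removes 0 → [0, 9, 4, 0, 1]
sum = 14

14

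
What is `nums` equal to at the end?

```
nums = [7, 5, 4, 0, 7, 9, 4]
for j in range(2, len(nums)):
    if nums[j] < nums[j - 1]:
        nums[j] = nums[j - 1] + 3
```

[7, 5, 8, 11, 14, 17, 20]

j=2: 4<5, nums[2] = 5+3 = 8 → [7, 5, 8, 0, 7, 9, 4]
j=3: 0<8, nums[3] = 8+3 = 11 → [7, 5, 8, 11, 7, 9, 4]
j=4: 7<11, nums[4] = 11+3 = 14 → [7, 5, 8, 11, 14, 9, 4]
j=5: 9<14, nums[5] = 14+3 = 17 → [7, 5, 8, 11, 14, 17, 4]
j=6: 4<17, nums[6] = 17+3 = 20 → [7, 5, 8, 11, 14, 17, 20]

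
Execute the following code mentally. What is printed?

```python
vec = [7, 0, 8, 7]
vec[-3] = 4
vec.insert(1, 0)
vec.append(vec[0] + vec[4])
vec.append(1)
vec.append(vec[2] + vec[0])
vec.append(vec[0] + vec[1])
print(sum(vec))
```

vec[-3] = 4 → [7, 4, 8, 7]
insert 0 at 1 → [7, 0, 4, 8, 7]
append vec[0]+vec[4] = 7+7 = 14 → [7, 0, 4, 8, 7, 14]
append 1 → [7, 0, 4, 8, 7, 14, 1]
append vec[2]+vec[0] = 4+7 = 11 → [7, 0, 4, 8, 7, 14, 1, 11]
append vec[0]+vec[1] = 7+0 = 7 → [7, 0, 4, 8, 7, 14, 1, 11, 7]
sum = 59

59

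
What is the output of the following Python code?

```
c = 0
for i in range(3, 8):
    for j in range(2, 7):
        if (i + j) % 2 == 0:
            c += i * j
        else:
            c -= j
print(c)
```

i=3,j=2: odd sum, c = 0-2 = -2
i=3,j=3: even sum, c = (-2)+9 = 7
i=3,j=4: odd sum, c = 7-4 = 3
i=3,j=5: even sum, c = 3+15 = 18
i=3,j=6: odd sum, c = 18-6 = 12
i=4,j=2: even sum, c = 12+8 = 20
i=4,j=3: odd sum, c = 20-3 = 17
i=4,j=4: even sum, c = 17+16 = 33
i=4,j=5: odd sum, c = 33-5 = 28
i=4,j=6: even sum, c = 28+24 = 52
i=5,j=2: odd sum, c = 52-2 = 50
i=5,j=3: even sum, c = 50+15 = 65
i=5,j=4: odd sum, c = 65-4 = 61
i=5,j=5: even sum, c = 61+25 = 86
i=5,j=6: odd sum, c = 86-6 = 80
i=6,j=2: even sum, c = 80+12 = 92
i=6,j=3: odd sum, c = 92-3 = 89
i=6,j=4: even sum, c = 89+24 = 113
i=6,j=5: odd sum, c = 113-5 = 108
i=6,j=6: even sum, c = 108+36 = 144
i=7,j=2: odd sum, c = 144-2 = 142
i=7,j=3: even sum, c = 142+21 = 163
i=7,j=4: odd sum, c = 163-4 = 159
i=7,j=5: even sum, c = 159+35 = 194
i=7,j=6: odd sum, c = 194-6 = 188

188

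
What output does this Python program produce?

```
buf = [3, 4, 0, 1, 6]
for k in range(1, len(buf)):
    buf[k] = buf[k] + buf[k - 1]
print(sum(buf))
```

k=1: buf[1] = 4+3 = 7 → [3, 7, 0, 1, 6]
k=2: buf[2] = 0+7 = 7 → [3, 7, 7, 1, 6]
k=3: buf[3] = 1+7 = 8 → [3, 7, 7, 8, 6]
k=4: buf[4] = 6+8 = 14 → [3, 7, 7, 8, 14]
sum = 39

39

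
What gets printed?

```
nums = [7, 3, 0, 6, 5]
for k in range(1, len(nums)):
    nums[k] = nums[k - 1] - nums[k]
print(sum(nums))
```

k=1: nums[1] = 7-3 = 4 → [7, 4, 0, 6, 5]
k=2: nums[2] = 4-0 = 4 → [7, 4, 4, 6, 5]
k=3: nums[3] = 4-6 = -2 → [7, 4, 4, -2, 5]
k=4: nums[4] = (-2)-5 = -7 → [7, 4, 4, -2, -7]
sum = 6

6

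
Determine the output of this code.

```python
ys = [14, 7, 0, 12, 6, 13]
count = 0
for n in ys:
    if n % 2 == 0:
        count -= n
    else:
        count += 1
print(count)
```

n=14: even, count = 0-14 = -14
n=7: not even, count = (-14)+1 = -13
n=0: even, count = (-13)-0 = -13
n=12: even, count = (-13)-12 = -25
n=6: even, count = (-25)-6 = -31
n=13: not even, count = (-31)+1 = -30

-30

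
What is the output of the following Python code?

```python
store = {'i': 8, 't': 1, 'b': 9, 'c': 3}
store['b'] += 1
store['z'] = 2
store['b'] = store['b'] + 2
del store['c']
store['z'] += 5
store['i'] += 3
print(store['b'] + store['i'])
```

store['b'] = 9+1 = 10 → {'i': 8, 't': 1, 'b': 10, 'c': 3}
store['z'] = 2 → {'i': 8, 't': 1, 'b': 10, 'c': 3, 'z': 2}
store['b'] = store['b']+2 = 12 → {'i': 8, 't': 1, 'b': 12, 'c': 3, 'z': 2}
del 'c' → {'i': 8, 't': 1, 'b': 12, 'z': 2}
store['z'] = 2+5 = 7 → {'i': 8, 't': 1, 'b': 12, 'z': 7}
store['i'] = 8+3 = 11 → {'i': 11, 't': 1, 'b': 12, 'z': 7}
store['b']+store['i'] = 12+11 = 23

23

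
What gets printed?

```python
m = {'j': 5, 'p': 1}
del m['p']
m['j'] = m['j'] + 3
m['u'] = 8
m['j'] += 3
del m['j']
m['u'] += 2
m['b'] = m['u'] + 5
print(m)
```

del 'p' → {'j': 5}
m['j'] = m['j']+3 = 8 → {'j': 8}
m['u'] = 8 → {'j': 8, 'u': 8}
m['j'] = 8+3 = 11 → {'j': 11, 'u': 8}
del 'j' → {'u': 8}
m['u'] = 8+2 = 10 → {'u': 10}
m['b'] = m['u']+5 = 15 → {'u': 10, 'b': 15}

{'u': 10, 'b': 15}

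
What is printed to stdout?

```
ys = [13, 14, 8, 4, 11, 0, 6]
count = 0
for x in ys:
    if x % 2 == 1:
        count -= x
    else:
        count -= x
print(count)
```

-56

x=13: odd, count = 0-13 = -13
x=14: not odd, count = (-13)-14 = -27
x=8: not odd, count = (-27)-8 = -35
x=4: not odd, count = (-35)-4 = -39
x=11: odd, count = (-39)-11 = -50
x=0: not odd, count = (-50)-0 = -50
x=6: not odd, count = (-50)-6 = -56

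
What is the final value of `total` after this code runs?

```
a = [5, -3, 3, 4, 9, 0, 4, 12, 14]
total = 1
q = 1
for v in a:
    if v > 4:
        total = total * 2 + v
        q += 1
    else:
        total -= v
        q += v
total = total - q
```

v=5: >4, total = 1*2+5 = 7; q=2
v=-3: not >4, total = 7-(-3) = 10; q=-1
v=3: not >4, total = 10-3 = 7; q=2
v=4: not >4, total = 7-4 = 3; q=6
v=9: >4, total = 3*2+9 = 15; q=7
v=0: not >4, total = 15-0 = 15; q=7
v=4: not >4, total = 15-4 = 11; q=11
v=12: >4, total = 11*2+12 = 34; q=12
v=14: >4, total = 34*2+14 = 82; q=13
total-q = 82-13 = 69

69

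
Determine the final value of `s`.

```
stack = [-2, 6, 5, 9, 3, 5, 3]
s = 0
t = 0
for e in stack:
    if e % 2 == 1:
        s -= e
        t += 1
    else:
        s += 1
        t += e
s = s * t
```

-207

e=-2: not odd, s = 0+1 = 1; t=-2
e=6: not odd, s = 1+1 = 2; t=4
e=5: odd, s = 2-5 = -3; t=5
e=9: odd, s = (-3)-9 = -12; t=6
e=3: odd, s = (-12)-3 = -15; t=7
e=5: odd, s = (-15)-5 = -20; t=8
e=3: odd, s = (-20)-3 = -23; t=9
s*t = (-23)*9 = -207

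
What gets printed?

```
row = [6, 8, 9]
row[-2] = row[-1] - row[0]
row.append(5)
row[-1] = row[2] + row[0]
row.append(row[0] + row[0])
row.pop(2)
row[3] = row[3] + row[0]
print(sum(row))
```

42

row[-2] = row[-1]-row[0] = 9-6 = 3 → [6, 3, 9]
append 5 → [6, 3, 9, 5]
row[-1] = row[2]+row[0] = 9+6 = 15 → [6, 3, 9, 15]
append row[0]+row[0] = 6+6 = 12 → [6, 3, 9, 15, 12]
pop(2) removes 9 → [6, 3, 15, 12]
row[3] = row[3]+row[0] = 12+6 = 18 → [6, 3, 15, 18]
sum = 42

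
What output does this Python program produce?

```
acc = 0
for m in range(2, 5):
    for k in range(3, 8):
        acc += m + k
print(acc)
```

120

m=2,k=3: acc = 0+5 = 5
m=2,k=4: acc = 5+6 = 11
m=2,k=5: acc = 11+7 = 18
m=2,k=6: acc = 18+8 = 26
m=2,k=7: acc = 26+9 = 35
m=3,k=3: acc = 35+6 = 41
m=3,k=4: acc = 41+7 = 48
m=3,k=5: acc = 48+8 = 56
m=3,k=6: acc = 56+9 = 65
m=3,k=7: acc = 65+10 = 75
m=4,k=3: acc = 75+7 = 82
m=4,k=4: acc = 82+8 = 90
m=4,k=5: acc = 90+9 = 99
m=4,k=6: acc = 99+10 = 109
m=4,k=7: acc = 109+11 = 120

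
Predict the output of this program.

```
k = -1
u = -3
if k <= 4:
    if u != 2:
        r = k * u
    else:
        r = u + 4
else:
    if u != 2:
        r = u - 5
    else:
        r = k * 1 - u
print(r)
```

3

k=-1, u=-3
k <= 4 is True; u != 2 is True
→ r = k * u = 3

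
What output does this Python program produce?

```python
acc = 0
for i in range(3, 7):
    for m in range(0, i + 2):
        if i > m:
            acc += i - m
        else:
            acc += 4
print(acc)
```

i=3,m=0: 3>0, acc = 0+3 = 3
i=3,m=1: 3>1, acc = 3+2 = 5
i=3,m=2: 3>2, acc = 5+1 = 6
i=3,m=3: not 3>3, acc = 6+4 = 10
i=3,m=4: not 3>4, acc = 10+4 = 14
i=4,m=0: 4>0, acc = 14+4 = 18
i=4,m=1: 4>1, acc = 18+3 = 21
i=4,m=2: 4>2, acc = 21+2 = 23
i=4,m=3: 4>3, acc = 23+1 = 24
i=4,m=4: not 4>4, acc = 24+4 = 28
i=4,m=5: not 4>5, acc = 28+4 = 32
i=5,m=0: 5>0, acc = 32+5 = 37
i=5,m=1: 5>1, acc = 37+4 = 41
i=5,m=2: 5>2, acc = 41+3 = 44
i=5,m=3: 5>3, acc = 44+2 = 46
i=5,m=4: 5>4, acc = 46+1 = 47
i=5,m=5: not 5>5, acc = 47+4 = 51
i=5,m=6: not 5>6, acc = 51+4 = 55
i=6,m=0: 6>0, acc = 55+6 = 61
i=6,m=1: 6>1, acc = 61+5 = 66
i=6,m=2: 6>2, acc = 66+4 = 70
i=6,m=3: 6>3, acc = 70+3 = 73
i=6,m=4: 6>4, acc = 73+2 = 75
i=6,m=5: 6>5, acc = 75+1 = 76
i=6,m=6: not 6>6, acc = 76+4 = 80
i=6,m=7: not 6>7, acc = 80+4 = 84

84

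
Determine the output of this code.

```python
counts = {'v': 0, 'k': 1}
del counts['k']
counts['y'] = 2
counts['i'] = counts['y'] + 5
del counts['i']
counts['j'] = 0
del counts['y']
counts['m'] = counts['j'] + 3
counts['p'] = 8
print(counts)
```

del 'k' → {'v': 0}
counts['y'] = 2 → {'v': 0, 'y': 2}
counts['i'] = counts['y']+5 = 7 → {'v': 0, 'y': 2, 'i': 7}
del 'i' → {'v': 0, 'y': 2}
counts['j'] = 0 → {'v': 0, 'y': 2, 'j': 0}
del 'y' → {'v': 0, 'j': 0}
counts['m'] = counts['j']+3 = 3 → {'v': 0, 'j': 0, 'm': 3}
counts['p'] = 8 → {'v': 0, 'j': 0, 'm': 3, 'p': 8}

{'v': 0, 'j': 0, 'm': 3, 'p': 8}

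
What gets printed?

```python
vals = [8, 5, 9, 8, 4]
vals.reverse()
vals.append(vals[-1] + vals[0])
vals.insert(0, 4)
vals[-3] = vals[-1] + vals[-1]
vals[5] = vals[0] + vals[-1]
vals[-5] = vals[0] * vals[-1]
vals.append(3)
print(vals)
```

reverse → [4, 8, 9, 5, 8]
append vals[-1]+vals[0] = 8+4 = 12 → [4, 8, 9, 5, 8, 12]
insert 4 at 0 → [4, 4, 8, 9, 5, 8, 12]
vals[-3] = vals[-1]+vals[-1] = 12+12 = 24 → [4, 4, 8, 9, 24, 8, 12]
vals[5] = vals[0]+vals[-1] = 4+12 = 16 → [4, 4, 8, 9, 24, 16, 12]
vals[-5] = vals[0]*vals[-1] = 4*12 = 48 → [4, 4, 48, 9, 24, 16, 12]
append 3 → [4, 4, 48, 9, 24, 16, 12, 3]

[4, 4, 48, 9, 24, 16, 12, 3]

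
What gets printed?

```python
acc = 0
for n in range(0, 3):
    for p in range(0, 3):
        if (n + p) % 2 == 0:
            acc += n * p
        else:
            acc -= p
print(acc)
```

n=0,p=0: even sum, acc = 0+0 = 0
n=0,p=1: odd sum, acc = 0-1 = -1
n=0,p=2: even sum, acc = (-1)+0 = -1
n=1,p=0: odd sum, acc = (-1)-0 = -1
n=1,p=1: even sum, acc = (-1)+1 = 0
n=1,p=2: odd sum, acc = 0-2 = -2
n=2,p=0: even sum, acc = (-2)+0 = -2
n=2,p=1: odd sum, acc = (-2)-1 = -3
n=2,p=2: even sum, acc = (-3)+4 = 1

1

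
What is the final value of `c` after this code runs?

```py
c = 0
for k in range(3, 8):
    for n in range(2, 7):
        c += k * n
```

500

k=3,n=2: c = 0+6 = 6
k=3,n=3: c = 6+9 = 15
k=3,n=4: c = 15+12 = 27
k=3,n=5: c = 27+15 = 42
k=3,n=6: c = 42+18 = 60
k=4,n=2: c = 60+8 = 68
k=4,n=3: c = 68+12 = 80
k=4,n=4: c = 80+16 = 96
k=4,n=5: c = 96+20 = 116
k=4,n=6: c = 116+24 = 140
k=5,n=2: c = 140+10 = 150
k=5,n=3: c = 150+15 = 165
k=5,n=4: c = 165+20 = 185
k=5,n=5: c = 185+25 = 210
k=5,n=6: c = 210+30 = 240
k=6,n=2: c = 240+12 = 252
k=6,n=3: c = 252+18 = 270
k=6,n=4: c = 270+24 = 294
k=6,n=5: c = 294+30 = 324
k=6,n=6: c = 324+36 = 360
k=7,n=2: c = 360+14 = 374
k=7,n=3: c = 374+21 = 395
k=7,n=4: c = 395+28 = 423
k=7,n=5: c = 423+35 = 458
k=7,n=6: c = 458+42 = 500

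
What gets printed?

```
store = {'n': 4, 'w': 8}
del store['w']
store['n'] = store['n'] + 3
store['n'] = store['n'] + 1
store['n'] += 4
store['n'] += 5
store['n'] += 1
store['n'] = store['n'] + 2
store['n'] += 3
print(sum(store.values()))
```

del 'w' → {'n': 4}
store['n'] = store['n']+3 = 7 → {'n': 7}
store['n'] = store['n']+1 = 8 → {'n': 8}
store['n'] = 8+4 = 12 → {'n': 12}
store['n'] = 12+5 = 17 → {'n': 17}
store['n'] = 17+1 = 18 → {'n': 18}
store['n'] = store['n']+2 = 20 → {'n': 20}
store['n'] = 20+3 = 23 → {'n': 23}
sum of values = 23

23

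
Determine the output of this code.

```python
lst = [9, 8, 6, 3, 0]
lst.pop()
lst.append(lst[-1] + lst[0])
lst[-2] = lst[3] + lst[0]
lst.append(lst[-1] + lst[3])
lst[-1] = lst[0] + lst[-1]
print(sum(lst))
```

80

pop() removes 0 → [9, 8, 6, 3]
append lst[-1]+lst[0] = 3+9 = 12 → [9, 8, 6, 3, 12]
lst[-2] = lst[3]+lst[0] = 3+9 = 12 → [9, 8, 6, 12, 12]
append lst[-1]+lst[3] = 12+12 = 24 → [9, 8, 6, 12, 12, 24]
lst[-1] = lst[0]+lst[-1] = 9+24 = 33 → [9, 8, 6, 12, 12, 33]
sum = 80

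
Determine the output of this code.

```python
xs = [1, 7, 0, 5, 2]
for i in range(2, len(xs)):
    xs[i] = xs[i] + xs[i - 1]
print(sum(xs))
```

41

i=2: xs[2] = 0+7 = 7 → [1, 7, 7, 5, 2]
i=3: xs[3] = 5+7 = 12 → [1, 7, 7, 12, 2]
i=4: xs[4] = 2+12 = 14 → [1, 7, 7, 12, 14]
sum = 41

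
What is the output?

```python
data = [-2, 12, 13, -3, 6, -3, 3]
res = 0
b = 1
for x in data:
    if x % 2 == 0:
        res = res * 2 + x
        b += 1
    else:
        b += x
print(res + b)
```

x=-2: even, res = 0*2+(-2) = -2; b=2
x=12: even, res = (-2)*2+12 = 8; b=3
x=13: not even; b=16
x=-3: not even; b=13
x=6: even, res = 8*2+6 = 22; b=14
x=-3: not even; b=11
x=3: not even; b=14
res+b = 22+14 = 36

36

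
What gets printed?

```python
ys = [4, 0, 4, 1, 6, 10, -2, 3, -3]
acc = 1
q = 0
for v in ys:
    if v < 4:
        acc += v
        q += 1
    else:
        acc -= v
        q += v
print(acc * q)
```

-696

v=4: not <4, acc = 1-4 = -3; q=4
v=0: <4, acc = (-3)+0 = -3; q=5
v=4: not <4, acc = (-3)-4 = -7; q=9
v=1: <4, acc = (-7)+1 = -6; q=10
v=6: not <4, acc = (-6)-6 = -12; q=16
v=10: not <4, acc = (-12)-10 = -22; q=26
v=-2: <4, acc = (-22)+(-2) = -24; q=27
v=3: <4, acc = (-24)+3 = -21; q=28
v=-3: <4, acc = (-21)+(-3) = -24; q=29
acc*q = (-24)*29 = -696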